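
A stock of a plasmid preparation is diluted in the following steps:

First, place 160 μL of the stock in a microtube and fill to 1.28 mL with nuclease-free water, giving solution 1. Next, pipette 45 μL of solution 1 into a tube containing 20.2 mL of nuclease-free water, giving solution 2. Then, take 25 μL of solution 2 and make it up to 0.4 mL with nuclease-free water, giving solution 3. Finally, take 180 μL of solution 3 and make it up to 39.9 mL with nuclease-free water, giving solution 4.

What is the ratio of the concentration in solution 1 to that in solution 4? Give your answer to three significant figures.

1.60 × 10^6

Step 1: 160 μL brought to 1.28 mL → factor 1280/160 = 8
Step 2: 45 μL + 20.2 mL = 20245 μL total → factor 20245/45 = 449.89
Step 3: 25 μL brought to 0.4 mL → factor 400/25 = 16
Step 4: 180 μL brought to 39.9 mL → factor 39900/180 = 221.67
Dilution factor to solution 1 = 8; to solution 4 = 1.2765 × 10^7
[solution 1]/[solution 4] = (factor to solution 4)/(factor to solution 1) = 1.2765 × 10^7/8 = 1.60 × 10^6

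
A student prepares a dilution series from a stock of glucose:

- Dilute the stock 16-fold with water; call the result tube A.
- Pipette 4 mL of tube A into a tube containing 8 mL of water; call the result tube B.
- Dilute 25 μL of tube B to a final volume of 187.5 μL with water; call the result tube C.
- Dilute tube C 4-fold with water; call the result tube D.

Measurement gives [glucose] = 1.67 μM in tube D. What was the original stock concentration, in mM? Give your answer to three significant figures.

Step 1: 16-fold → factor 16
Step 2: 4 mL + 8 mL = 12 mL total → factor 12/4 = 3
Step 3: 25 μL brought to 187.5 μL → factor 187.5/25 = 7.5
Step 4: 4-fold → factor 4
Overall dilution factor = 16 × 3 × 7.5 × 4 = 1440
Stock = 1.67 μM × 1440 = 2405 μM = 2.40 mM

2.40 mM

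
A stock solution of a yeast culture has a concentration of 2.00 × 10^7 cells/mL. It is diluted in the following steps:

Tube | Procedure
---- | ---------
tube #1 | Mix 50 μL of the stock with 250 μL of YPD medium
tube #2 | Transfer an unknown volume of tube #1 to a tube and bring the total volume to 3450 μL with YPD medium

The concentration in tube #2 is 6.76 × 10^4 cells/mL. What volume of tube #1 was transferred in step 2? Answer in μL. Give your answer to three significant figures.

Step 1: 50 μL + 250 μL = 300 μL total → factor 300/50 = 6
Step 2: v brought to 3450 μL → factor = 3450 μL/v
Product of known-step factors = 6
Overall factor = 2.00 × 10^7 cells/mL / (6.76 × 10^4 cells/mL) = 295.86
Step-2 factor = 295.86 / 6 = 49.31
v = 3450 μL / 49.31 = 70.0 μL

70.0 μL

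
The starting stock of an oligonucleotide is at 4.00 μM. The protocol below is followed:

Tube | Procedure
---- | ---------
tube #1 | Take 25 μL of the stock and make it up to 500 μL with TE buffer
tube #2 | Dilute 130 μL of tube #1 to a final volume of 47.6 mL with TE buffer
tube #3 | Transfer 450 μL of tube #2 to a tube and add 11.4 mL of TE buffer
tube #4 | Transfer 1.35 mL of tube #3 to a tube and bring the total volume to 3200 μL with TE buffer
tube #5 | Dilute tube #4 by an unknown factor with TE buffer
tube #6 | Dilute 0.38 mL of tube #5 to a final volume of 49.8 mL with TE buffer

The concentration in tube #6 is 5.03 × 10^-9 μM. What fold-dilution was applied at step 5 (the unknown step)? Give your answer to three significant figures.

Step 1: 25 μL brought to 500 μL → factor 500/25 = 20
Step 2: 130 μL brought to 47.6 mL → factor 47600/130 = 366.15
Step 3: 450 μL + 11.4 mL = 11850 μL total → factor 11850/450 = 26.333
Step 4: 1.35 mL brought to 3200 μL → factor 3.2/1.35 = 2.3704
Step 5: unknown factor x
Step 6: 0.38 mL brought to 49.8 mL → factor 49.8/0.38 = 131.05
Product of known-step factors = 5.9905 × 10^7
Overall factor = 4.00 μM / (5.03 × 10^-9 μM) = 7.9523 × 10^8
x = 7.9523 × 10^8 / 5.9905 × 10^7 = 13.3

13.3-fold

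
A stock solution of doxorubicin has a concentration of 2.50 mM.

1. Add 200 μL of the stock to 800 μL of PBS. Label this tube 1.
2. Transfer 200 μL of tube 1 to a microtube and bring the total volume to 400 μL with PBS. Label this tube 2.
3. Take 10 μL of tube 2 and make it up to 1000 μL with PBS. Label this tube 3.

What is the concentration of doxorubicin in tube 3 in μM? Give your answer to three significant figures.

Step 1: 200 μL + 800 μL = 1000 μL total → factor 1000/200 = 5
Step 2: 200 μL brought to 400 μL → factor 400/200 = 2
Step 3: 10 μL brought to 1000 μL → factor 1000/10 = 100
Overall dilution factor = 5 × 2 × 100 = 1000
Final = 2.50 mM / 1000 = 0.002500 mM = 2.50 μM

2.50 μM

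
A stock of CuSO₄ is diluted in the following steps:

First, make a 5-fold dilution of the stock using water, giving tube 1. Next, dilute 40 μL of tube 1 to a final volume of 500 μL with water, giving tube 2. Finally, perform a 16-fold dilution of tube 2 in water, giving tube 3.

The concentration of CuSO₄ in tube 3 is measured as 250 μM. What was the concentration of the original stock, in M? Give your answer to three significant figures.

Step 1: 5-fold → factor 5
Step 2: 40 μL brought to 500 μL → factor 500/40 = 12.5
Step 3: 16-fold → factor 16
Overall dilution factor = 5 × 12.5 × 16 = 1000
Stock = 250 μM × 1000 = 2.500 × 10^5 μM = 0.250 M

0.250 M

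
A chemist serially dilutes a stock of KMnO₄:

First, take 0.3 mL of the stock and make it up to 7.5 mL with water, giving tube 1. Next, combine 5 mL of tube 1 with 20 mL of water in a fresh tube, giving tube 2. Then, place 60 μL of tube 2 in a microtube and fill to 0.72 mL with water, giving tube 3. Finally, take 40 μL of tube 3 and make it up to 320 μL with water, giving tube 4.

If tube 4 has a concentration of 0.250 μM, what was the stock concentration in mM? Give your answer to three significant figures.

3.00 mM

Step 1: 0.3 mL brought to 7.5 mL → factor 7.5/0.3 = 25
Step 2: 5 mL + 20 mL = 25 mL total → factor 25/5 = 5
Step 3: 60 μL brought to 0.72 mL → factor 720/60 = 12
Step 4: 40 μL brought to 320 μL → factor 320/40 = 8
Overall dilution factor = 25 × 5 × 12 × 8 = 12000
Stock = 0.250 μM × 12000 = 3000 μM = 3.00 mM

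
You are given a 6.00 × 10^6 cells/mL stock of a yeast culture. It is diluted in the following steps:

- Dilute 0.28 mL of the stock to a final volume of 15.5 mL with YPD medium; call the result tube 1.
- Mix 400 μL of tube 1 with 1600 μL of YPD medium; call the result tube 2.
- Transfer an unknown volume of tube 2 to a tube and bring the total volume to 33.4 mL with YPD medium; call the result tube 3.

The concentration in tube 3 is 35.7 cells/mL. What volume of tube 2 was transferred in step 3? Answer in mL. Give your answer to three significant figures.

0.0550 mL

Step 1: 0.28 mL brought to 15.5 mL → factor 15.5/0.28 = 55.357
Step 2: 400 μL + 1600 μL = 2000 μL total → factor 2000/400 = 5
Step 3: v brought to 33.4 mL → factor = 33.4 mL/v
Product of known-step factors = 276.79
Overall factor = 6.00 × 10^6 cells/mL / (35.7 cells/mL) = 1.6807 × 10^5
Step-3 factor = 1.6807 × 10^5 / 276.79 = 607.21
v = 33.4 mL / 607.21 = 0.0550 mL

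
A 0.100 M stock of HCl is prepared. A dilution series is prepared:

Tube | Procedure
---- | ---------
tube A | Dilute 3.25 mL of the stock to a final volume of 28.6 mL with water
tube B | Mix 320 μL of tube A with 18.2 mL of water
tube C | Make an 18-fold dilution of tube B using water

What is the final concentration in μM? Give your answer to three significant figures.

10.9 μM

Step 1: 3.25 mL brought to 28.6 mL → factor 28.6/3.25 = 8.8
Step 2: 320 μL + 18.2 mL = 18520 μL total → factor 18520/320 = 57.875
Step 3: 18-fold → factor 18
Overall dilution factor = 8.8 × 57.875 × 18 = 9167.4
Final = 0.100 M / 9167.4 = 1.091 × 10^-5 M = 10.9 μM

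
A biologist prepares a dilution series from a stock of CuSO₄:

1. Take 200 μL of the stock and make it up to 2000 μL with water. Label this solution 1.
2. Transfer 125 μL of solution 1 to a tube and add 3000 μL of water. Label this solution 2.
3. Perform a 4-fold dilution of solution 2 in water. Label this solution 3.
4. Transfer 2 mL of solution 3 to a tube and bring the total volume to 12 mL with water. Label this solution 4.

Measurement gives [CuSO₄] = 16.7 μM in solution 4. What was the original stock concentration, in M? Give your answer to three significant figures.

Step 1: 200 μL brought to 2000 μL → factor 2000/200 = 10
Step 2: 125 μL + 3000 μL = 3125 μL total → factor 3125/125 = 25
Step 3: 4-fold → factor 4
Step 4: 2 mL brought to 12 mL → factor 12/2 = 6
Overall dilution factor = 10 × 25 × 4 × 6 = 6000
Stock = 16.7 μM × 6000 = 1.002 × 10^5 μM = 0.100 M

0.100 M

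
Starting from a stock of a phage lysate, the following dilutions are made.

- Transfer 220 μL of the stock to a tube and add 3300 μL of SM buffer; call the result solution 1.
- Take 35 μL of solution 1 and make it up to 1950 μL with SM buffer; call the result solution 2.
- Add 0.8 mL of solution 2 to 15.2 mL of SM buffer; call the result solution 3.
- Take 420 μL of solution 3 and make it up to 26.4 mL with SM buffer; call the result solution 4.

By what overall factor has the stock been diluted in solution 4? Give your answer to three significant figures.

Step 1: 220 μL + 3300 μL = 3520 μL total → factor 3520/220 = 16
Step 2: 35 μL brought to 1950 μL → factor 1950/35 = 55.714
Step 3: 0.8 mL + 15.2 mL = 16 mL total → factor 16/0.8 = 20
Step 4: 420 μL brought to 26.4 mL → factor 26400/420 = 62.857
Overall dilution factor = 16 × 55.714 × 20 × 62.857 = 1.1207 × 10^6

1.12 × 10^6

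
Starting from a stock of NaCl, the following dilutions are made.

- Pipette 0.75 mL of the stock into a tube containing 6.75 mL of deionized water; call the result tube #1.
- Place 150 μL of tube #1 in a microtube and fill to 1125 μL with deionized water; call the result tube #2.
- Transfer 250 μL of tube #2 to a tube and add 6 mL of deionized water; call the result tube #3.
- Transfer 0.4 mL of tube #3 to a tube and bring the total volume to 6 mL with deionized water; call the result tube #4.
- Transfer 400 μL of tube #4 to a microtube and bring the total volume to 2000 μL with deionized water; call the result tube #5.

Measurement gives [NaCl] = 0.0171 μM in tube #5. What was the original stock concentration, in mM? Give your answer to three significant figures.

Step 1: 0.75 mL + 6.75 mL = 7.5 mL total → factor 7.5/0.75 = 10
Step 2: 150 μL brought to 1125 μL → factor 1125/150 = 7.5
Step 3: 250 μL + 6 mL = 6250 μL total → factor 6250/250 = 25
Step 4: 0.4 mL brought to 6 mL → factor 6/0.4 = 15
Step 5: 400 μL brought to 2000 μL → factor 2000/400 = 5
Overall dilution factor = 10 × 7.5 × 25 × 15 × 5 = 1.4062 × 10^5
Stock = 0.0171 μM × 1.4062 × 10^5 = 2405 μM = 2.40 mM

2.40 mM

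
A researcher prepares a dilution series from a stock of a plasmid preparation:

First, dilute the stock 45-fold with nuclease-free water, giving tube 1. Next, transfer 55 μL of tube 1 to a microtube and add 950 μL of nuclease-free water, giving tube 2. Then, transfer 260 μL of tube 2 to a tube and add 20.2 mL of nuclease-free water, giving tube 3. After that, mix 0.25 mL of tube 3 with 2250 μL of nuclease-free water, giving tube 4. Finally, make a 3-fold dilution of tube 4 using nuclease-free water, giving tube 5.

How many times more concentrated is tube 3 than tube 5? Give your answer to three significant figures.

Step 1: 45-fold → factor 45
Step 2: 55 μL + 950 μL = 1005 μL total → factor 1005/55 = 18.273
Step 3: 260 μL + 20.2 mL = 20460 μL total → factor 20460/260 = 78.692
Step 4: 0.25 mL + 2250 μL = 2.5 mL total → factor 2.5/0.25 = 10
Step 5: 3-fold → factor 3
Dilution factor to tube 3 = 64707; to tube 5 = 1.9412 × 10^6
[tube 3]/[tube 5] = (factor to tube 5)/(factor to tube 3) = 1.9412 × 10^6/64707 = 30.0

30.0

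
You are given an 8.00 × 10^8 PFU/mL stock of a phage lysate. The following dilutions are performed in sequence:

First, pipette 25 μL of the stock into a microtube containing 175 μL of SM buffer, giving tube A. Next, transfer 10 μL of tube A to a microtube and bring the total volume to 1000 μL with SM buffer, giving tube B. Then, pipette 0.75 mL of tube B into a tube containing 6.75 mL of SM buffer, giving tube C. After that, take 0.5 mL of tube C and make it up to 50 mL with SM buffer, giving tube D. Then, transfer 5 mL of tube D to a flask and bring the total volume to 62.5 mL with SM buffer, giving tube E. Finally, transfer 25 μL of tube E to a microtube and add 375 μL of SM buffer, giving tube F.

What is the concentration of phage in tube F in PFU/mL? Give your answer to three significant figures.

5.00 PFU/mL

Step 1: 25 μL + 175 μL = 200 μL total → factor 200/25 = 8
Step 2: 10 μL brought to 1000 μL → factor 1000/10 = 100
Step 3: 0.75 mL + 6.75 mL = 7.5 mL total → factor 7.5/0.75 = 10
Step 4: 0.5 mL brought to 50 mL → factor 50/0.5 = 100
Step 5: 5 mL brought to 62.5 mL → factor 62.5/5 = 12.5
Step 6: 25 μL + 375 μL = 400 μL total → factor 400/25 = 16
Overall dilution factor = 8 × 100 × 10 × 100 × 12.5 × 16 = 1.6 × 10^8
Final = 8.00 × 10^8 PFU/mL / 1.6 × 10^8 = 5.00 PFU/mL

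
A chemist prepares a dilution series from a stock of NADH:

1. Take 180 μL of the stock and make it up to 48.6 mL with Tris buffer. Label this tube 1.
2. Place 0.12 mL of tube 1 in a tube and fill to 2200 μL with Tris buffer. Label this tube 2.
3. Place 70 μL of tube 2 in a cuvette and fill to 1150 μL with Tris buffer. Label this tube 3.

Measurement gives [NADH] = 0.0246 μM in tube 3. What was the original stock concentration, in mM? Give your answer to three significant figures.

Step 1: 180 μL brought to 48.6 mL → factor 48600/180 = 270
Step 2: 0.12 mL brought to 2200 μL → factor 2.2/0.12 = 18.333
Step 3: 70 μL brought to 1150 μL → factor 1150/70 = 16.429
Overall dilution factor = 270 × 18.333 × 16.429 = 81321
Stock = 0.0246 μM × 81321 = 2001 μM = 2.00 mM

2.00 mM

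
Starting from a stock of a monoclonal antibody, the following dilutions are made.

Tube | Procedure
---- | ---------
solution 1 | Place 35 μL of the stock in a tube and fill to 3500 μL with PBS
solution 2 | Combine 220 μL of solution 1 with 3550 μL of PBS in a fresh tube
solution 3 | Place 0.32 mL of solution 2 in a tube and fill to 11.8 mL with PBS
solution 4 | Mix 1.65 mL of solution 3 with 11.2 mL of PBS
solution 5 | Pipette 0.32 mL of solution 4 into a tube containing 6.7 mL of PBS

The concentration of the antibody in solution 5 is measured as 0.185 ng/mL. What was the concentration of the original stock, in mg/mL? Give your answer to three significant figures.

Step 1: 35 μL brought to 3500 μL → factor 3500/35 = 100
Step 2: 220 μL + 3550 μL = 3770 μL total → factor 3770/220 = 17.136
Step 3: 0.32 mL brought to 11.8 mL → factor 11.8/0.32 = 36.875
Step 4: 1.65 mL + 11.2 mL = 12.85 mL total → factor 12.85/1.65 = 7.7879
Step 5: 0.32 mL + 6.7 mL = 7.02 mL total → factor 7.02/0.32 = 21.938
Overall dilution factor = 100 × 17.136 × 36.875 × 7.7879 × 21.938 = 1.0796 × 10^7
Stock = 0.185 ng/mL × 1.0796 × 10^7 = 1.997 × 10^6 ng/mL = 2.00 mg/mL

2.00 mg/mL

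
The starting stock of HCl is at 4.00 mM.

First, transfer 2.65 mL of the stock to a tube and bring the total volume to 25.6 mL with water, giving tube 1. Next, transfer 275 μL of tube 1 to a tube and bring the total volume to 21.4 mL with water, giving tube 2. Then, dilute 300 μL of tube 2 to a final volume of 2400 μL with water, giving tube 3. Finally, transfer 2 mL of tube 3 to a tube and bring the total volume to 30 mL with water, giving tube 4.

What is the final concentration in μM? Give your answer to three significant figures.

0.0443 μM

Step 1: 2.65 mL brought to 25.6 mL → factor 25.6/2.65 = 9.6604
Step 2: 275 μL brought to 21.4 mL → factor 21400/275 = 77.818
Step 3: 300 μL brought to 2400 μL → factor 2400/300 = 8
Step 4: 2 mL brought to 30 mL → factor 30/2 = 15
Overall dilution factor = 9.6604 × 77.818 × 8 × 15 = 90210
Final = 4.00 mM / 90210 = 4.434 × 10^-5 mM = 0.0443 μM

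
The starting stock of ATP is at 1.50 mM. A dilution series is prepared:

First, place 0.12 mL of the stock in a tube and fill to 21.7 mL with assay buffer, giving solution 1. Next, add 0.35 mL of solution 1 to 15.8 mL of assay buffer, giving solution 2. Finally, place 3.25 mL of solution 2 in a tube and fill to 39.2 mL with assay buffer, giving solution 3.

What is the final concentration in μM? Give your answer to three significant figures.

0.0149 μM

Step 1: 0.12 mL brought to 21.7 mL → factor 21.7/0.12 = 180.83
Step 2: 0.35 mL + 15.8 mL = 16.15 mL total → factor 16.15/0.35 = 46.143
Step 3: 3.25 mL brought to 39.2 mL → factor 39.2/3.25 = 12.062
Overall dilution factor = 180.83 × 46.143 × 12.062 = 1.0064 × 10^5
Final = 1.50 mM / 1.0064 × 10^5 = 1.490 × 10^-5 mM = 0.0149 μM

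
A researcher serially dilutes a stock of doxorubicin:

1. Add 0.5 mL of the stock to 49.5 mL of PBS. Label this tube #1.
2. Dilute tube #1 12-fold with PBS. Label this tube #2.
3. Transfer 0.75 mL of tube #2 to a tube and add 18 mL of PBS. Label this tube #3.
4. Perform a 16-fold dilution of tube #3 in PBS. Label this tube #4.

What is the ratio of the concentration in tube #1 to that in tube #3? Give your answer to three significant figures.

300

Step 1: 0.5 mL + 49.5 mL = 50 mL total → factor 50/0.5 = 100
Step 2: 12-fold → factor 12
Step 3: 0.75 mL + 18 mL = 18.75 mL total → factor 18.75/0.75 = 25
Dilution factor to tube #1 = 100; to tube #3 = 30000
[tube #1]/[tube #3] = (factor to tube #3)/(factor to tube #1) = 30000/100 = 300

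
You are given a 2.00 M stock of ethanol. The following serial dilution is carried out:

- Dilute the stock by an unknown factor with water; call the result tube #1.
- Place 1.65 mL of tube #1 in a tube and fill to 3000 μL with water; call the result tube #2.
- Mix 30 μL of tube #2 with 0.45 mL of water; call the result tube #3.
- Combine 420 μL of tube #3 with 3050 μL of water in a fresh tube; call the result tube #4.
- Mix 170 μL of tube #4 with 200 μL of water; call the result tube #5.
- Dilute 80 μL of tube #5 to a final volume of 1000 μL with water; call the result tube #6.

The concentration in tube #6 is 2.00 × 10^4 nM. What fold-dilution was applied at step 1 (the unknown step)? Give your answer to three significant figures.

Step 1: unknown factor x
Step 2: 1.65 mL brought to 3000 μL → factor 3/1.65 = 1.8182
Step 3: 30 μL + 0.45 mL = 480 μL total → factor 480/30 = 16
Step 4: 420 μL + 3050 μL = 3470 μL total → factor 3470/420 = 8.2619
Step 5: 170 μL + 200 μL = 370 μL total → factor 370/170 = 2.1765
Step 6: 80 μL brought to 1000 μL → factor 1000/80 = 12.5
Product of known-step factors = 6538.8
Overall factor = 2.00 M / (2.00 × 10^4 nM) = 1 × 10^5
x = 1 × 10^5 / 6538.8 = 15.3

15.3-fold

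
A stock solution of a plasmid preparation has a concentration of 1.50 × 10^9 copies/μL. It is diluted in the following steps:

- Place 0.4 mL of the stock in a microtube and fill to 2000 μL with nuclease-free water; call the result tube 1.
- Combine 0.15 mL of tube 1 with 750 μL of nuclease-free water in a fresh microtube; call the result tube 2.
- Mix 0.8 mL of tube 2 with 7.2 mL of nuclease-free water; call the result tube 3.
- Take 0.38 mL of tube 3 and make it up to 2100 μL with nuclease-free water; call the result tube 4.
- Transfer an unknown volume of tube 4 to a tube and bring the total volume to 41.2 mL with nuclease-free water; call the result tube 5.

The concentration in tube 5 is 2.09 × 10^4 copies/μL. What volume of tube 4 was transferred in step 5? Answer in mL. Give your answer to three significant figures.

0.952 mL

Step 1: 0.4 mL brought to 2000 μL → factor 2/0.4 = 5
Step 2: 0.15 mL + 750 μL = 0.9 mL total → factor 0.9/0.15 = 6
Step 3: 0.8 mL + 7.2 mL = 8 mL total → factor 8/0.8 = 10
Step 4: 0.38 mL brought to 2100 μL → factor 2.1/0.38 = 5.5263
Step 5: v brought to 41.2 mL → factor = 41.2 mL/v
Product of known-step factors = 1657.9
Overall factor = 1.50 × 10^9 copies/μL / (2.09 × 10^4 copies/μL) = 71770
Step-5 factor = 71770 / 1657.9 = 43.29
v = 41.2 mL / 43.29 = 0.952 mL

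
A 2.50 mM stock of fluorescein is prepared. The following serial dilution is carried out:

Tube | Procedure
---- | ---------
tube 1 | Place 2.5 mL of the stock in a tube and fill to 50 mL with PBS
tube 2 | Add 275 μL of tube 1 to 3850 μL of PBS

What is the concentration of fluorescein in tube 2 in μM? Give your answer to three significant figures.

8.33 μM

Step 1: 2.5 mL brought to 50 mL → factor 50/2.5 = 20
Step 2: 275 μL + 3850 μL = 4125 μL total → factor 4125/275 = 15
Overall dilution factor = 20 × 15 = 300
Final = 2.50 mM / 300 = 0.008333 mM = 8.33 μM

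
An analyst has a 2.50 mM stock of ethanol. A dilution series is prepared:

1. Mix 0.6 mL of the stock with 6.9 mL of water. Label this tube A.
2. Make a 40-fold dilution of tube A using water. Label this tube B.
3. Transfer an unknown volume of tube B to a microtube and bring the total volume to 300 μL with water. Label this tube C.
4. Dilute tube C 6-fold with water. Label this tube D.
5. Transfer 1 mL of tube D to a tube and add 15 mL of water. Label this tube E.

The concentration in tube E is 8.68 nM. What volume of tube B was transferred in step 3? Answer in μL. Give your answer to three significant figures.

50.0 μL

Step 1: 0.6 mL + 6.9 mL = 7.5 mL total → factor 7.5/0.6 = 12.5
Step 2: 40-fold → factor 40
Step 3: v brought to 300 μL → factor = 300 μL/v
Step 4: 6-fold → factor 6
Step 5: 1 mL + 15 mL = 16 mL total → factor 16/1 = 16
Product of known-step factors = 48000
Overall factor = 2.50 mM / (8.68 nM) = 2.8802 × 10^5
Step-3 factor = 2.8802 × 10^5 / 48000 = 6.0004
v = 300 μL / 6.0004 = 50.0 μL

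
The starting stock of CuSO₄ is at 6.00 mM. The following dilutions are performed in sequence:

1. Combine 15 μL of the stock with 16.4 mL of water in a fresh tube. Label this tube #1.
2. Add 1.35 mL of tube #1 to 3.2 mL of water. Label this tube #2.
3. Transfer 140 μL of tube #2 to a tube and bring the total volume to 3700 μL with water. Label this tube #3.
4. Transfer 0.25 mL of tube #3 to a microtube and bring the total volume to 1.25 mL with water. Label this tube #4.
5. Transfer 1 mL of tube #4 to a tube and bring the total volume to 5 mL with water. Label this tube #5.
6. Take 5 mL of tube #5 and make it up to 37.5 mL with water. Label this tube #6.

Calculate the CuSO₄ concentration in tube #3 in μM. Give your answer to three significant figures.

0.0616 μM

Step 1: 15 μL + 16.4 mL = 16415 μL total → factor 16415/15 = 1094.3
Step 2: 1.35 mL + 3.2 mL = 4.55 mL total → factor 4.55/1.35 = 3.3704
Step 3: 140 μL brought to 3700 μL → factor 3700/140 = 26.429
Dilution factor through tube #3 = 1094.3 × 3.3704 × 26.429 = 97477
[tube #3] = 6.00 mM / 97477 = 6.155 × 10^-5 mM = 0.0616 μM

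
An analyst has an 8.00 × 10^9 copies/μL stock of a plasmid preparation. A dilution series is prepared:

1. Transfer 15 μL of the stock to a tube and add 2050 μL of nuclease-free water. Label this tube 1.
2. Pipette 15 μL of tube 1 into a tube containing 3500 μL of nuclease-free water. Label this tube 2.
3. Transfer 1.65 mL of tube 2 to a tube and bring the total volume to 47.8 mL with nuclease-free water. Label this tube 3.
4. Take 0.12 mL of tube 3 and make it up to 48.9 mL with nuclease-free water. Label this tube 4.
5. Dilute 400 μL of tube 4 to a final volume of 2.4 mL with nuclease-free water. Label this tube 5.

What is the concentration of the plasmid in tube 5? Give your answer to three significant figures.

Step 1: 15 μL + 2050 μL = 2065 μL total → factor 2065/15 = 137.67
Step 2: 15 μL + 3500 μL = 3515 μL total → factor 3515/15 = 234.33
Step 3: 1.65 mL brought to 47.8 mL → factor 47.8/1.65 = 28.97
Step 4: 0.12 mL brought to 48.9 mL → factor 48.9/0.12 = 407.5
Step 5: 400 μL brought to 2.4 mL → factor 2400/400 = 6
Overall dilution factor = 137.67 × 234.33 × 28.97 × 407.5 × 6 = 2.285 × 10^9
Final = 8.00 × 10^9 copies/μL / 2.285 × 10^9 = 3.50 copies/μL

3.50 copies/μL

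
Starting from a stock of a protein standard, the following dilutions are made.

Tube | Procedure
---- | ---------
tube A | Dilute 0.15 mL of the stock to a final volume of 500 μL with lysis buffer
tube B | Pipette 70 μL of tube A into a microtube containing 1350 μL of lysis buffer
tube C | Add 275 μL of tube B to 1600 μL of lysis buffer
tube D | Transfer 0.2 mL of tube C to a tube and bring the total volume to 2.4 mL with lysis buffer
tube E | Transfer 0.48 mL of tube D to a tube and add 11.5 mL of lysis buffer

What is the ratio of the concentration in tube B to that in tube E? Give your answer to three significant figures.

Step 1: 0.15 mL brought to 500 μL → factor 0.5/0.15 = 3.3333
Step 2: 70 μL + 1350 μL = 1420 μL total → factor 1420/70 = 20.286
Step 3: 275 μL + 1600 μL = 1875 μL total → factor 1875/275 = 6.8182
Step 4: 0.2 mL brought to 2.4 mL → factor 2.4/0.2 = 12
Step 5: 0.48 mL + 11.5 mL = 11.98 mL total → factor 11.98/0.48 = 24.958
Dilution factor to tube B = 67.619; to tube E = 1.3808 × 10^5
[tube B]/[tube E] = (factor to tube E)/(factor to tube B) = 1.3808 × 10^5/67.619 = 2.04 × 10^3

2.04 × 10^3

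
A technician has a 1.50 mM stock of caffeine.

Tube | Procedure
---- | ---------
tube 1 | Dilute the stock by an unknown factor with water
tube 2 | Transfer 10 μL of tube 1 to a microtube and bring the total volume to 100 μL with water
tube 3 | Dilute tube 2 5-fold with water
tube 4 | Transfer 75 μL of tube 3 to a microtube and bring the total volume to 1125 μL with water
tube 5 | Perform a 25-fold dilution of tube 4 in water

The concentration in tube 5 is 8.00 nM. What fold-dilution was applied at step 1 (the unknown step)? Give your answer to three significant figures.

Step 1: unknown factor x
Step 2: 10 μL brought to 100 μL → factor 100/10 = 10
Step 3: 5-fold → factor 5
Step 4: 75 μL brought to 1125 μL → factor 1125/75 = 15
Step 5: 25-fold → factor 25
Product of known-step factors = 18750
Overall factor = 1.50 mM / (8.00 nM) = 1.875 × 10^5
x = 1.875 × 10^5 / 18750 = 10.0

10.0-fold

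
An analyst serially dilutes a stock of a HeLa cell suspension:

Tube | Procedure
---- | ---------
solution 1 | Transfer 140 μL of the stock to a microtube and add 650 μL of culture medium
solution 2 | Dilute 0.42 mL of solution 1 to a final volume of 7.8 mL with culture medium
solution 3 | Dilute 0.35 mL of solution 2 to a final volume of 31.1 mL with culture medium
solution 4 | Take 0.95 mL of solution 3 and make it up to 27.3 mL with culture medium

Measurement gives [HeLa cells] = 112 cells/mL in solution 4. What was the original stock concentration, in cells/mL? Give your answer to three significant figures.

3.00 × 10^7 cells/mL

Step 1: 140 μL + 650 μL = 790 μL total → factor 790/140 = 5.6429
Step 2: 0.42 mL brought to 7.8 mL → factor 7.8/0.42 = 18.571
Step 3: 0.35 mL brought to 31.1 mL → factor 31.1/0.35 = 88.857
Step 4: 0.95 mL brought to 27.3 mL → factor 27.3/0.95 = 28.737
Overall dilution factor = 5.6429 × 18.571 × 88.857 × 28.737 = 2.6759 × 10^5
Stock = 112 cells/mL × 2.6759 × 10^5 = 3.00 × 10^7 cells/mL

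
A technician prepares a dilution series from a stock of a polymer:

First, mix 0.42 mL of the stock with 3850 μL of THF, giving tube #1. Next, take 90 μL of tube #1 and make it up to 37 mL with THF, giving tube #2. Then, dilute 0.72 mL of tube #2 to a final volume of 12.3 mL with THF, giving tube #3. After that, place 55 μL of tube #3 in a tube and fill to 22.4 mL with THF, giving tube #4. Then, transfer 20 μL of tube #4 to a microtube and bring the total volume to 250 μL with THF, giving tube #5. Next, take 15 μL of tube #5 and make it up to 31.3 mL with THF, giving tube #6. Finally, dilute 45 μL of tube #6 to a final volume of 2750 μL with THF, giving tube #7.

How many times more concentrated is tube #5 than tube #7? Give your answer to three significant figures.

1.28 × 10^5

Step 1: 0.42 mL + 3850 μL = 4.27 mL total → factor 4.27/0.42 = 10.167
Step 2: 90 μL brought to 37 mL → factor 37000/90 = 411.11
Step 3: 0.72 mL brought to 12.3 mL → factor 12.3/0.72 = 17.083
Step 4: 55 μL brought to 22.4 mL → factor 22400/55 = 407.27
Step 5: 20 μL brought to 250 μL → factor 250/20 = 12.5
Step 6: 15 μL brought to 31.3 mL → factor 31300/15 = 2086.7
Step 7: 45 μL brought to 2750 μL → factor 2750/45 = 61.111
Dilution factor to tube #5 = 3.635 × 10^8; to tube #7 = 4.6353 × 10^13
[tube #5]/[tube #7] = (factor to tube #7)/(factor to tube #5) = 4.6353 × 10^13/3.635 × 10^8 = 1.28 × 10^5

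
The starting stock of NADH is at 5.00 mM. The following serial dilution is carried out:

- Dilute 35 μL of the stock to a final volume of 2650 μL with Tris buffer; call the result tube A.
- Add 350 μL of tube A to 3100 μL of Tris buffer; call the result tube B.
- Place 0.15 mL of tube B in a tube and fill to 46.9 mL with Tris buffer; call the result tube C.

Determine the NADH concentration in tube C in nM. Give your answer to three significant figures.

Step 1: 35 μL brought to 2650 μL → factor 2650/35 = 75.714
Step 2: 350 μL + 3100 μL = 3450 μL total → factor 3450/350 = 9.8571
Step 3: 0.15 mL brought to 46.9 mL → factor 46.9/0.15 = 312.67
Overall dilution factor = 75.714 × 9.8571 × 312.67 = 2.3335 × 10^5
Final = 5.00 mM / 2.3335 × 10^5 = 2.143 × 10^-5 mM = 21.4 nM

21.4 nM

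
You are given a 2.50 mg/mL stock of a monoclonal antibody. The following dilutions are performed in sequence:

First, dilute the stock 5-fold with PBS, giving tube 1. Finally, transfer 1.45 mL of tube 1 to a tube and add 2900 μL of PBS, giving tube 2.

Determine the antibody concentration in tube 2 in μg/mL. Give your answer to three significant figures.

167 μg/mL

Step 1: 5-fold → factor 5
Step 2: 1.45 mL + 2900 μL = 4.35 mL total → factor 4.35/1.45 = 3
Overall dilution factor = 5 × 3 = 15
Final = 2.50 mg/mL / 15 = 0.1667 mg/mL = 167 μg/mL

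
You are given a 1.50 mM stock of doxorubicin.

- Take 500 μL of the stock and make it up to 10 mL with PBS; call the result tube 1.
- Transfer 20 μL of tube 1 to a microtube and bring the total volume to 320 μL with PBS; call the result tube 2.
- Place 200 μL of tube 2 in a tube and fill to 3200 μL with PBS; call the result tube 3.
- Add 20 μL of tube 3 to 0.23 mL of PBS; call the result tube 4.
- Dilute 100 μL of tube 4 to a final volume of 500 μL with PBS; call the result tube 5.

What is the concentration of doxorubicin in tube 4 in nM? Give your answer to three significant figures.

23.4 nM

Step 1: 500 μL brought to 10 mL → factor 10000/500 = 20
Step 2: 20 μL brought to 320 μL → factor 320/20 = 16
Step 3: 200 μL brought to 3200 μL → factor 3200/200 = 16
Step 4: 20 μL + 0.23 mL = 250 μL total → factor 250/20 = 12.5
Dilution factor through tube 4 = 20 × 16 × 16 × 12.5 = 64000
[tube 4] = 1.50 mM / 64000 = 2.344 × 10^-5 mM = 23.4 nM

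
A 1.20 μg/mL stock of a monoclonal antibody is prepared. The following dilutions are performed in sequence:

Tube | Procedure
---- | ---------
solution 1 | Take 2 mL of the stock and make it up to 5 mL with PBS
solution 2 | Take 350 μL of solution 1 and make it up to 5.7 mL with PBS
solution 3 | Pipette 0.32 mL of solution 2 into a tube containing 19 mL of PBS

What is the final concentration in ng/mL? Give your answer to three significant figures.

0.488 ng/mL

Step 1: 2 mL brought to 5 mL → factor 5/2 = 2.5
Step 2: 350 μL brought to 5.7 mL → factor 5700/350 = 16.286
Step 3: 0.32 mL + 19 mL = 19.32 mL total → factor 19.32/0.32 = 60.375
Overall dilution factor = 2.5 × 16.286 × 60.375 = 2458.1
Final = 1.20 μg/mL / 2458.1 = 0.0004882 μg/mL = 0.488 ng/mL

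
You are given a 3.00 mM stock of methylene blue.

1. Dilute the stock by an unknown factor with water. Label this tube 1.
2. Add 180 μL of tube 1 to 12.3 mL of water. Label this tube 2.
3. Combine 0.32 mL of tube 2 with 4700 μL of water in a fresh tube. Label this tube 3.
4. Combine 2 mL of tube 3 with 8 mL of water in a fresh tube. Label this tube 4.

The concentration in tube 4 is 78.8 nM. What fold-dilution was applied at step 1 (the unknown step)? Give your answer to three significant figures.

7.00-fold

Step 1: unknown factor x
Step 2: 180 μL + 12.3 mL = 12480 μL total → factor 12480/180 = 69.333
Step 3: 0.32 mL + 4700 μL = 5.02 mL total → factor 5.02/0.32 = 15.688
Step 4: 2 mL + 8 mL = 10 mL total → factor 10/2 = 5
Product of known-step factors = 5438.3
Overall factor = 3.00 mM / (78.8 nM) = 38071
x = 38071 / 5438.3 = 7.00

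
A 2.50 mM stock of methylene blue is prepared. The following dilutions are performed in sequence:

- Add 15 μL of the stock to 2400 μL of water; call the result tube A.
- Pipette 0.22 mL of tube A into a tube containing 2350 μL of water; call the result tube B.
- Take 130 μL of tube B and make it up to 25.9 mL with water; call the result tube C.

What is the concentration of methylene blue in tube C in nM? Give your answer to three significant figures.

Step 1: 15 μL + 2400 μL = 2415 μL total → factor 2415/15 = 161
Step 2: 0.22 mL + 2350 μL = 2.57 mL total → factor 2.57/0.22 = 11.682
Step 3: 130 μL brought to 25.9 mL → factor 25900/130 = 199.23
Overall dilution factor = 161 × 11.682 × 199.23 = 3.7471 × 10^5
Final = 2.50 mM / 3.7471 × 10^5 = 6.672 × 10^-6 mM = 6.67 nM

6.67 nM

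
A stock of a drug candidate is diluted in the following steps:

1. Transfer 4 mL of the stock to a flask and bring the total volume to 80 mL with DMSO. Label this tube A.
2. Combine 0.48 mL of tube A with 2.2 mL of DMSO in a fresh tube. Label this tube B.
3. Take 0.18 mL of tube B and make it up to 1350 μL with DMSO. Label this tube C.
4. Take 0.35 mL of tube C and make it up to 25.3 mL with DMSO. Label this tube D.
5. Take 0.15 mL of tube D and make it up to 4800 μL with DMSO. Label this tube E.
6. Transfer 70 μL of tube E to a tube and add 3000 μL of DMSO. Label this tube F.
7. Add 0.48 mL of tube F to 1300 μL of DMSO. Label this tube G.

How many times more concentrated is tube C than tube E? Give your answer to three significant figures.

2.31 × 10^3

Step 1: 4 mL brought to 80 mL → factor 80/4 = 20
Step 2: 0.48 mL + 2.2 mL = 2.68 mL total → factor 2.68/0.48 = 5.5833
Step 3: 0.18 mL brought to 1350 μL → factor 1.35/0.18 = 7.5
Step 4: 0.35 mL brought to 25.3 mL → factor 25.3/0.35 = 72.286
Step 5: 0.15 mL brought to 4800 μL → factor 4.8/0.15 = 32
Dilution factor to tube C = 837.5; to tube E = 1.9373 × 10^6
[tube C]/[tube E] = (factor to tube E)/(factor to tube C) = 1.9373 × 10^6/837.5 = 2.31 × 10^3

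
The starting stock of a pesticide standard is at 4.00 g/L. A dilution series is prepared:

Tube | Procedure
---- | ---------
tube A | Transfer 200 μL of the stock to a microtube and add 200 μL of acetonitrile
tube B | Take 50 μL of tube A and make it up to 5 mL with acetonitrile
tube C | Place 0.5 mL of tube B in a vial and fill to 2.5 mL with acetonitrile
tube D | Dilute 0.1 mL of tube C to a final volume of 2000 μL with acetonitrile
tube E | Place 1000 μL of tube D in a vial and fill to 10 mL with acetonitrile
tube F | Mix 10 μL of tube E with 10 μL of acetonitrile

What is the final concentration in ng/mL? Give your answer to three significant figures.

10.0 ng/mL

Step 1: 200 μL + 200 μL = 400 μL total → factor 400/200 = 2
Step 2: 50 μL brought to 5 mL → factor 5000/50 = 100
Step 3: 0.5 mL brought to 2.5 mL → factor 2.5/0.5 = 5
Step 4: 0.1 mL brought to 2000 μL → factor 2/0.1 = 20
Step 5: 1000 μL brought to 10 mL → factor 10000/1000 = 10
Step 6: 10 μL + 10 μL = 20 μL total → factor 20/10 = 2
Overall dilution factor = 2 × 100 × 5 × 20 × 10 × 2 = 4 × 10^5
Final = 4.00 g/L / 4 × 10^5 = 1.000 × 10^-5 g/L = 10.0 ng/mL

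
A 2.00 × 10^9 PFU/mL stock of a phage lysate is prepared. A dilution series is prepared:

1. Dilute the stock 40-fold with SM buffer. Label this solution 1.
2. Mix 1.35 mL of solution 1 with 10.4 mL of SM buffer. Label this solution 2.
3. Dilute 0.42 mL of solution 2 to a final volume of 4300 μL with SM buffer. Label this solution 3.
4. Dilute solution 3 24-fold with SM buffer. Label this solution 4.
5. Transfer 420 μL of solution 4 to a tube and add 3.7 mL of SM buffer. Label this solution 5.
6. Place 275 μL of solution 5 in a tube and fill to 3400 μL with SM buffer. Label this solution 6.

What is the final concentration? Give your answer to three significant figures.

193 PFU/mL

Step 1: 40-fold → factor 40
Step 2: 1.35 mL + 10.4 mL = 11.75 mL total → factor 11.75/1.35 = 8.7037
Step 3: 0.42 mL brought to 4300 μL → factor 4.3/0.42 = 10.238
Step 4: 24-fold → factor 24
Step 5: 420 μL + 3.7 mL = 4120 μL total → factor 4120/420 = 9.8095
Step 6: 275 μL brought to 3400 μL → factor 3400/275 = 12.364
Overall dilution factor = 40 × 8.7037 × 10.238 × 24 × 9.8095 × 12.364 = 1.0375 × 10^7
Final = 2.00 × 10^9 PFU/mL / 1.0375 × 10^7 = 193 PFU/mL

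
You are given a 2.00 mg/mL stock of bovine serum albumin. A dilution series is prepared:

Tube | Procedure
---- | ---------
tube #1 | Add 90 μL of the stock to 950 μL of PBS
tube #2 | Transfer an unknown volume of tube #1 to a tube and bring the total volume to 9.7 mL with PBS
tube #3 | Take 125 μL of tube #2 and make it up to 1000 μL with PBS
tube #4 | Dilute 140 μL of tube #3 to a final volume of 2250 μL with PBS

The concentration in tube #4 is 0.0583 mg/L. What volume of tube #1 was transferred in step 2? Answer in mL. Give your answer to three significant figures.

0.420 mL

Step 1: 90 μL + 950 μL = 1040 μL total → factor 1040/90 = 11.556
Step 2: v brought to 9.7 mL → factor = 9.7 mL/v
Step 3: 125 μL brought to 1000 μL → factor 1000/125 = 8
Step 4: 140 μL brought to 2250 μL → factor 2250/140 = 16.071
Product of known-step factors = 1485.7
Overall factor = 2.00 mg/mL / (0.0583 mg/L) = 34305
Step-2 factor = 34305 / 1485.7 = 23.09
v = 9.7 mL / 23.09 = 0.420 mL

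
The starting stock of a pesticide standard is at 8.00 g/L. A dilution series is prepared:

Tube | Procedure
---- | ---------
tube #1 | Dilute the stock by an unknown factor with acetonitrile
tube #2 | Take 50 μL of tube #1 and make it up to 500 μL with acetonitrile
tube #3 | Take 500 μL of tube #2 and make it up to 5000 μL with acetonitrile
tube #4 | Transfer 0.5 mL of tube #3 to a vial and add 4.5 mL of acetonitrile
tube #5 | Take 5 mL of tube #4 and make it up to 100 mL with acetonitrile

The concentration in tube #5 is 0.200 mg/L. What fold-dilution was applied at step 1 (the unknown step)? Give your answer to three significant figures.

2.00-fold

Step 1: unknown factor x
Step 2: 50 μL brought to 500 μL → factor 500/50 = 10
Step 3: 500 μL brought to 5000 μL → factor 5000/500 = 10
Step 4: 0.5 mL + 4.5 mL = 5 mL total → factor 5/0.5 = 10
Step 5: 5 mL brought to 100 mL → factor 100/5 = 20
Product of known-step factors = 20000
Overall factor = 8.00 g/L / (0.200 mg/L) = 40000
x = 40000 / 20000 = 2.00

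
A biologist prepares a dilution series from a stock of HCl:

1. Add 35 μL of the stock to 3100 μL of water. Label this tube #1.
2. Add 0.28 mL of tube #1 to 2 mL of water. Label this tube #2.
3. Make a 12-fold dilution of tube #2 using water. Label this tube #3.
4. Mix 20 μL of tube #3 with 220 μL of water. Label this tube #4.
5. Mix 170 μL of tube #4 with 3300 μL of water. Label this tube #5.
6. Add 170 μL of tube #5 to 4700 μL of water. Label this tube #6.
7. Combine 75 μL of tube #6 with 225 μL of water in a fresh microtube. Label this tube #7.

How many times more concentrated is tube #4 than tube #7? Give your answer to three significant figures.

2.34 × 10^3

Step 1: 35 μL + 3100 μL = 3135 μL total → factor 3135/35 = 89.571
Step 2: 0.28 mL + 2 mL = 2.28 mL total → factor 2.28/0.28 = 8.1429
Step 3: 12-fold → factor 12
Step 4: 20 μL + 220 μL = 240 μL total → factor 240/20 = 12
Step 5: 170 μL + 3300 μL = 3470 μL total → factor 3470/170 = 20.412
Step 6: 170 μL + 4700 μL = 4870 μL total → factor 4870/170 = 28.647
Step 7: 75 μL + 225 μL = 300 μL total → factor 300/75 = 4
Dilution factor to tube #4 = 1.0503 × 10^5; to tube #7 = 2.4566 × 10^8
[tube #4]/[tube #7] = (factor to tube #7)/(factor to tube #4) = 2.4566 × 10^8/1.0503 × 10^5 = 2.34 × 10^3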